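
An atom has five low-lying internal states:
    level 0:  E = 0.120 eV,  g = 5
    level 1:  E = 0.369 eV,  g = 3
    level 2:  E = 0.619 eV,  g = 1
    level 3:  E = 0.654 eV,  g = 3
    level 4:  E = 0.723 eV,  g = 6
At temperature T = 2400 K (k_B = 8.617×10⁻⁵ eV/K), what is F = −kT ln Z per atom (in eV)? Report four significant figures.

-0.2684 eV

k_BT = 8.617×10⁻⁵ × 2400 K = 0.206808 eV.
Eᵢ/kT = 0.580248, 1.78426, 2.99311, 3.16235, 3.49600.
Z = Σ gᵢe^(−Eᵢ/kT) = 5·e^(−0.580248) + 3·e^(−1.78426) + 1·e^(−2.99311) + 3·e^(−3.16235) + 6·e^(−3.49600) = 2.79880 + 0.503764 + 0.0501313 + 0.126978 + 0.181910 = 3.66158.
F = −kT ln Z = −0.206808 × ln(3.66158) = −0.206808 × 1.29789 = -0.2684 eV.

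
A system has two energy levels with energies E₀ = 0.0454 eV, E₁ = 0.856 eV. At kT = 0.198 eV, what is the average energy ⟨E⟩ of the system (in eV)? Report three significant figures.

0.0587 eV

Eᵢ/kT = 0.22929, 4.3232.
Z = Σ e^(−Eᵢ/kT) = e^(−0.22929) + e^(−4.3232) = 0.79510 + 0.013257 = 0.80836.
⟨E⟩ = Σ Eᵢ e^(−Eᵢ/kT) / Z = (0.0454·0.79510 + 0.856·0.013257) / 0.80836 = 0.0587 eV.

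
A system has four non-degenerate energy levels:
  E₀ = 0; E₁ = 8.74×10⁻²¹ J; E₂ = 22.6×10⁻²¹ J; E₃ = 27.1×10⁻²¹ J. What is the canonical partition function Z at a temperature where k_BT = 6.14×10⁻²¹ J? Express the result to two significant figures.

Eᵢ/kT = 0, 1.423, 3.681, 4.414.
Z = Σ e^(−Eᵢ/kT) = e^(−0) + e^(−1.423) + e^(−3.681) + e^(−4.414) = 1.000 + 0.2410 + 0.02520 + 0.01211 = 1.278.

Z = 1.3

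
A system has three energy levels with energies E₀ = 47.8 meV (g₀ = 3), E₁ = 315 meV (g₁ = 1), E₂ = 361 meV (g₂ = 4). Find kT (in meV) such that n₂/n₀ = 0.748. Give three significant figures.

542 meV

n₂/n₀ = (g₂/g₀) exp[−(E₂−E₀)/kT] = 0.748.
⇒ (E₂−E₀)/kT = ln((4/3)/0.748) = ln(1.7825) = 0.57802.
kT = 313.2 meV / 0.57802 = 542 meV.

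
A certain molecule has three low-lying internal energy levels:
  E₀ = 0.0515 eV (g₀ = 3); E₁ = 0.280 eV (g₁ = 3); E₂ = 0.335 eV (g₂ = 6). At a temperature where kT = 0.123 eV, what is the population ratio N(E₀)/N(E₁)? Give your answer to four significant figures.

n₀/n₁ = (g₀/g₁) exp[−(E₀−E₁)/kT] = (3/3) × exp(−(-0.2285 eV)/(0.123 eV)) = (3/3) × exp(1.85772) = 6.409.

6.409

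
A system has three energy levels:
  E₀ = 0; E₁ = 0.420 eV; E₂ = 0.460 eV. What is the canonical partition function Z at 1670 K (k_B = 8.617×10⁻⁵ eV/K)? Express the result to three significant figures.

Z = 1.09

k_BT = 8.617×10⁻⁵ × 1670 K = 0.14390 eV.
Eᵢ/kT = 0, 2.9187, 3.1967.
Z = Σ e^(−Eᵢ/kT) = e^(−0) + e^(−2.9187) + e^(−3.1967) = 1.0000 + 0.054004 + 0.040897 = 1.0949.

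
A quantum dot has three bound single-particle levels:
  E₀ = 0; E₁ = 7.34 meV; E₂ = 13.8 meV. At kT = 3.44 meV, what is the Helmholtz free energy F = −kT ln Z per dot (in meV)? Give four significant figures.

-0.4402 meV

Eᵢ/kT = 0, 2.13372, 4.01163.
Z = Σ e^(−Eᵢ/kT) = e^(−0) + e^(−2.13372) + e^(−4.01163) = 1.00000 + 0.118396 + 0.0181039 = 1.13650.
F = −kT ln Z = −3.44 × ln(1.13650) = −3.44 × 0.127953 = -0.4402 meV.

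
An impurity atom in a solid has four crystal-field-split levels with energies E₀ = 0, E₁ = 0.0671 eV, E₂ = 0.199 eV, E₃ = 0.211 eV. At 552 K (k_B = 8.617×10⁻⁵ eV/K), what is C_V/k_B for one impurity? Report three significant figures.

0.644

k_BT = 8.617×10⁻⁵ × 552 K = 0.047566 eV.
Eᵢ/kT = 0, 1.4107, 4.1837, 4.4359.
Z = Σ e^(−Eᵢ/kT) = e^(−0) + e^(−1.4107) + e^(−4.1837) + e^(−4.4359) = 1.0000 + 0.24397 + 0.015242 + 0.011844 = 1.2711.
⟨E⟩ = 0.017231 eV, ⟨E²⟩ = 0.0017539 eV².
C_V/k_B = (⟨E²⟩ − ⟨E⟩²)/(kT)² = (0.0017539 − 0.00029691)/0.0022625 = 0.644.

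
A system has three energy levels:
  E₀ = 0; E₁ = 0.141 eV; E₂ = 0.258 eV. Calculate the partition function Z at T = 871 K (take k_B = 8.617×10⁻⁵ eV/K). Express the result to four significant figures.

k_BT = 8.617×10⁻⁵ × 871 K = 0.0750541 eV.
Eᵢ/kT = 0, 1.87864, 3.43752.
Z = Σ e^(−Eᵢ/kT) = e^(−0) + e^(−1.87864) + e^(−3.43752) = 1.00000 + 0.152798 + 0.0321443 = 1.18494.

Z = 1.185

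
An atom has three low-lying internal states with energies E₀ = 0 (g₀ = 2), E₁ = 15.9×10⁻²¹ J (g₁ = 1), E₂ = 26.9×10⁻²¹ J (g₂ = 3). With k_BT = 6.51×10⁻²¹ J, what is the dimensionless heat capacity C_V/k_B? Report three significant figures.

0.591

Eᵢ/kT = 0, 2.4424, 4.1321.
Z = Σ gᵢe^(−Eᵢ/kT) = 2·e^(−0) + 1·e^(−2.4424) + 3·e^(−4.1321) = 2.0000 + 0.086952 + 0.048147 = 2.1351.
⟨E⟩ = 1.2541, ⟨E²⟩ = 26.613.
C_V/k_B = (⟨E²⟩ − ⟨E⟩²)/(kT)² = (26.613 − 1.5728)/42.380 = 0.591.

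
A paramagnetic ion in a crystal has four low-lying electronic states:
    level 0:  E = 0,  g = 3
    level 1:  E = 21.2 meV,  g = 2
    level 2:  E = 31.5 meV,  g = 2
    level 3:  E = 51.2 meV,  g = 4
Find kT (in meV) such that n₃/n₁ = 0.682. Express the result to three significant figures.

27.9 meV

n₃/n₁ = (g₃/g₁) exp[−(E₃−E₁)/kT] = 0.682.
⇒ (E₃−E₁)/kT = ln((4/2)/0.682) = ln(2.9326) = 1.0759.
kT = 30.0 meV / 1.0759 = 27.9 meV.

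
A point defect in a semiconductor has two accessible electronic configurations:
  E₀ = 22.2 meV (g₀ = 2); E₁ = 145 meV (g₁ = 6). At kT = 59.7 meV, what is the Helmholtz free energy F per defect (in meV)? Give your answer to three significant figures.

-38.6 meV

Eᵢ/kT = 0.37186, 2.4288.
Z = Σ gᵢe^(−Eᵢ/kT) = 2·e^(−0.37186) + 6·e^(−2.4288) = 1.3789 + 0.52886 = 1.9078.
F = −kT ln Z = −59.7 × ln(1.9078) = −59.7 × 0.64595 = -38.6 meV.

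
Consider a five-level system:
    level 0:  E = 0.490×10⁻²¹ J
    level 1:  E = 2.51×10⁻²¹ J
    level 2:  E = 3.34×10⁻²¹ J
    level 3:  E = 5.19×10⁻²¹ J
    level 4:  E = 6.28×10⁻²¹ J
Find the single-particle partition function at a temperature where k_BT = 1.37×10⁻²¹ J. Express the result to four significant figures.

Z = 0.9796

Eᵢ/kT = 0.357664, 1.83212, 2.43796, 3.78832, 4.58394.
Z = Σ e^(−Eᵢ/kT) = e^(−0.357664) + e^(−1.83212) + e^(−2.43796) + e^(−3.78832) + e^(−4.58394) = 0.699308 + 0.160074 + 0.0873388 + 0.0226336 + 0.0102146 = 0.979569.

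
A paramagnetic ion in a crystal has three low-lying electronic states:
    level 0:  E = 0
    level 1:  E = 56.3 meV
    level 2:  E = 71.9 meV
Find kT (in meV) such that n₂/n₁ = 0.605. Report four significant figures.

31.04 meV

n₂/n₁ = exp[−(E₂−E₁)/kT] = 0.605.
⇒ (E₂−E₁)/kT = ln(1/0.605) = ln(1.65289) = 0.502525.
kT = 15.6 meV / 0.502525 = 31.04 meV.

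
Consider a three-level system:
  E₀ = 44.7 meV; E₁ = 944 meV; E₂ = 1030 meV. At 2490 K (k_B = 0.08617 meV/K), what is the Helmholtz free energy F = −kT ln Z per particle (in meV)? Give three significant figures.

39.3 meV

k_BT = 0.08617 × 2490 K = 214.56 meV.
Eᵢ/kT = 0.20833, 4.3997, 4.8005.
Z = Σ e^(−Eᵢ/kT) = e^(−0.20833) + e^(−4.3997) + e^(−4.8005) = 0.81194 + 0.012281 + 0.0082256 = 0.83245.
F = −kT ln Z = −214.56 × ln(0.83245) = −214.56 × -0.18338 = 39.3 meV.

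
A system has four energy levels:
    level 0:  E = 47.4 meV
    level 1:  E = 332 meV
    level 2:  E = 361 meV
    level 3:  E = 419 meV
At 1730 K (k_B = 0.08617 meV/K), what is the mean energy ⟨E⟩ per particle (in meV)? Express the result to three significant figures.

k_BT = 0.08617 × 1730 K = 149.07 meV.
Eᵢ/kT = 0.31797, 2.2271, 2.4217, 2.8108.
Z = Σ e^(−Eᵢ/kT) = e^(−0.31797) + e^(−2.2271) + e^(−2.4217) + e^(−2.8108) = 0.72762 + 0.10784 + 0.088771 + 0.060157 = 0.98439.
⟨E⟩ = Σ Eᵢ e^(−Eᵢ/kT) / Z = (47.4·0.72762 + 332·0.10784 + 361·0.088771 + 419·0.060157) / 0.98439 = 130 meV.

130 meV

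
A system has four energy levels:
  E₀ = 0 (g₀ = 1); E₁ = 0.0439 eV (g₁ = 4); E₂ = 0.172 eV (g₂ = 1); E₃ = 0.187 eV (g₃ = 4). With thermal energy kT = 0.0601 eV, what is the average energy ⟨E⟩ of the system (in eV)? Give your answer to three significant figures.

0.0404 eV

Eᵢ/kT = 0, 0.73045, 2.8619, 3.1115.
Z = Σ gᵢe^(−Eᵢ/kT) = 1·e^(−0) + 4·e^(−0.73045) + 1·e^(−2.8619) + 4·e^(−3.1115) = 1.0000 + 1.9268 + 0.057160 + 0.17814 = 3.1621.
⟨E⟩ = Σ Eᵢ gᵢe^(−Eᵢ/kT) / Z = (0·1.0000 + 0.0439·1.9268 + 0.172·0.057160 + 0.187·0.17814) / 3.1621 = 0.0404 eV.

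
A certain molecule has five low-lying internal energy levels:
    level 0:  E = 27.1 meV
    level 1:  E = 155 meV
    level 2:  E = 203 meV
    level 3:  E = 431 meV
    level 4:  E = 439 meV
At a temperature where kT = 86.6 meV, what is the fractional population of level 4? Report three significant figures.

0.00624

Eᵢ/kT = 0.31293, 1.7898, 2.3441, 4.9769, 5.0693.
Z = Σ e^(−Eᵢ/kT) = e^(−0.31293) + e^(−1.7898) + e^(−2.3441) + e^(−4.9769) + e^(−5.0693) = 0.73130 + 0.16699 + 0.095934 + 0.0068954 + 0.0062868 = 1.0074.
P₄ = e^(−E₄/kT) / Z = 0.0062868/1.0074 = 0.00624.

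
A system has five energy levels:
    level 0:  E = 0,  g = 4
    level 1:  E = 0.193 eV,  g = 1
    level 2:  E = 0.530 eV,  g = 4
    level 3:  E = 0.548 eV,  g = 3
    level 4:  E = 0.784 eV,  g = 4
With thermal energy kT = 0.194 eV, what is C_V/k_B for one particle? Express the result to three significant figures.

Eᵢ/kT = 0, 0.99485, 2.7320, 2.8247, 4.0412.
Z = Σ gᵢe^(−Eᵢ/kT) = 4·e^(−0) + 1·e^(−0.99485) + 4·e^(−2.7320) + 3·e^(−2.8247) + 4·e^(−4.0412) = 4.0000 + 0.36978 + 0.26036 + 0.17798 + 0.070305 = 4.8784.
⟨E⟩ = 0.074207 eV, ⟨E²⟩ = 0.037629 eV².
C_V/k_B = (⟨E²⟩ − ⟨E⟩²)/(kT)² = (0.037629 − 0.0055067)/0.037636 = 0.853.

0.853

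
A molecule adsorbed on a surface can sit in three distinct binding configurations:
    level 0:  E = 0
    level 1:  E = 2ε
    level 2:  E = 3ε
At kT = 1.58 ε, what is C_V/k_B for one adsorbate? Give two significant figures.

Eᵢ/kT = 0, 1.266, 1.899.
Z = Σ e^(−Eᵢ/kT) = e^(−0) + e^(−1.266) + e^(−1.899) = 1.000 + 0.2820 + 0.1497 = 1.432.
⟨E⟩ = 0.7075 ε, ⟨E²⟩ = 1.729 ε².
C_V/k_B = (⟨E²⟩ − ⟨E⟩²)/(kT)² = (1.729 − 0.5006)/2.496 = 0.49.

0.49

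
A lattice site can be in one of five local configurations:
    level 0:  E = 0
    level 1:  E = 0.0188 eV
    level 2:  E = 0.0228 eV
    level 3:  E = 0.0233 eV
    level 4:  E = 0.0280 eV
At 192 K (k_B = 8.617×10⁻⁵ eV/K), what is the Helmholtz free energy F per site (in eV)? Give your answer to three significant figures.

-0.0115 eV

k_BT = 8.617×10⁻⁵ × 192 K = 0.016545 eV.
Eᵢ/kT = 0, 1.1363, 1.3781, 1.4083, 1.6924.
Z = Σ e^(−Eᵢ/kT) = e^(−0) + e^(−1.1363) + e^(−1.3781) + e^(−1.4083) + e^(−1.6924) = 1.0000 + 0.32100 + 0.25206 + 0.24456 + 0.18408 = 2.0017.
F = −kT ln Z = −0.016545 × ln(2.0017) = −0.016545 × 0.69400 = -0.0115 eV.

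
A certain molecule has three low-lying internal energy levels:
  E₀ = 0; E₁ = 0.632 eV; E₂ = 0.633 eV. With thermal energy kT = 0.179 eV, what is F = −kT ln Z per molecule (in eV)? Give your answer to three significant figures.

Eᵢ/kT = 0, 3.5307, 3.5363.
Z = Σ e^(−Eᵢ/kT) = e^(−0) + e^(−3.5307) + e^(−3.5363) = 1.0000 + 0.029284 + 0.029121 = 1.0584.
F = −kT ln Z = −0.179 × ln(1.0584) = −0.179 × 0.056758 = -0.0102 eV.

-0.0102 eV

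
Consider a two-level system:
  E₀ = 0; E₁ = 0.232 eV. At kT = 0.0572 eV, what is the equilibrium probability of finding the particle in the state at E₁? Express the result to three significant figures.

0.0170

Eᵢ/kT = 0, 4.0559.
Z = Σ e^(−Eᵢ/kT) = e^(−0) + e^(−4.0559) = 1.0000 + 0.017320 = 1.0173.
P₁ = e^(−E₁/kT) / Z = 0.017320/1.0173 = 0.0170.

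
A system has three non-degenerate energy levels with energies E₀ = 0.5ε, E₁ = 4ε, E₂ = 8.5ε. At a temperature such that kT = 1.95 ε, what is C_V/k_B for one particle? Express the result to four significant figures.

0.5920

Eᵢ/kT = 0.256410, 2.05128, 4.35897.
Z = Σ e^(−Eᵢ/kT) = e^(−0.256410) + e^(−2.05128) + e^(−4.35897) = 0.773825 + 0.128570 + 0.0127916 = 0.915187.
⟨E⟩ = 1.10351 ε, ⟨E²⟩ = 3.46898 ε².
C_V/k_B = (⟨E²⟩ − ⟨E⟩²)/(kT)² = (3.46898 − 1.21773)/3.80250 = 0.5920.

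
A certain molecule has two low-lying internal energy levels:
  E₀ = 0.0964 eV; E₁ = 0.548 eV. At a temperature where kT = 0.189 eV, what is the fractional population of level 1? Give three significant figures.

0.0840

Eᵢ/kT = 0.51005, 2.8995.
Z = Σ e^(−Eᵢ/kT) = e^(−0.51005) + e^(−2.8995) = 0.60047 + 0.055051 = 0.65552.
P₁ = e^(−E₁/kT) / Z = 0.055051/0.65552 = 0.0840.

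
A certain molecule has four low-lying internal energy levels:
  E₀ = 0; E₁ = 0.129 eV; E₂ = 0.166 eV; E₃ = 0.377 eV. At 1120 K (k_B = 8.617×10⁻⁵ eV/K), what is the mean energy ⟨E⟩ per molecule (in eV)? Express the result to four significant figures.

k_BT = 8.617×10⁻⁵ × 1120 K = 0.0965104 eV.
Eᵢ/kT = 0, 1.33664, 1.72002, 3.90631.
Z = Σ e^(−Eᵢ/kT) = e^(−0) + e^(−1.33664) + e^(−1.72002) + e^(−3.90631) = 1.00000 + 0.262727 + 0.179063 + 0.0201146 = 1.46190.
⟨E⟩ = Σ Eᵢ e^(−Eᵢ/kT) / Z = (0·1.00000 + 0.129·0.262727 + 0.166·0.179063 + 0.377·0.0201146) / 1.46190 = 0.04870 eV.

0.04870 eV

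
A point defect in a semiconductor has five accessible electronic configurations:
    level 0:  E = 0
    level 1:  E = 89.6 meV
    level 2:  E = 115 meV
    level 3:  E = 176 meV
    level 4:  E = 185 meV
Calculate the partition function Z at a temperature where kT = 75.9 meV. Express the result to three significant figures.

Eᵢ/kT = 0, 1.1805, 1.5152, 2.3188, 2.4374.
Z = Σ e^(−Eᵢ/kT) = e^(−0) + e^(−1.1805) + e^(−1.5152) + e^(−2.3188) + e^(−2.4374) = 1.0000 + 0.30713 + 0.21976 + 0.098392 + 0.087388 = 1.7127.

Z = 1.71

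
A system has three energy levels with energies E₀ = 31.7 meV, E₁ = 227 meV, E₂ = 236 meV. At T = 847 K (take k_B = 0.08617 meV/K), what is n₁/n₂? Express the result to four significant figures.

1.131

k_BT = 0.08617 × 847 K = 72.9860 meV.
n₁/n₂ = exp[−(E₁−E₂)/kT] = exp(−(-9 meV)/(72.9860 meV)) = exp(0.123311) = 1.131.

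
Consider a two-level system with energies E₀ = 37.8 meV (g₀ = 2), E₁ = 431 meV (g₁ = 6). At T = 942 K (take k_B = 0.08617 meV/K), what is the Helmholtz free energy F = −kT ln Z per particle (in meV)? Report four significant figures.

k_BT = 0.08617 × 942 K = 81.1721 meV.
Eᵢ/kT = 0.465677, 5.30971.
Z = Σ gᵢe^(−Eᵢ/kT) = 2·e^(−0.465677) + 6·e^(−5.30971) = 1.25542 + 0.0296602 = 1.28508.
F = −kT ln Z = −81.1721 × ln(1.28508) = −81.1721 × 0.250821 = -20.36 meV.

-20.36 meV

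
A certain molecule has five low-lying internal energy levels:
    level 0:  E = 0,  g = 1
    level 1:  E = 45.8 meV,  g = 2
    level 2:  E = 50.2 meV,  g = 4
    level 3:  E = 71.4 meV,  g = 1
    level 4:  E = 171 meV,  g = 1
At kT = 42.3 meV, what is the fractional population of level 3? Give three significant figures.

Eᵢ/kT = 0, 1.0827, 1.1868, 1.6879, 4.0426.
Z = Σ gᵢe^(−Eᵢ/kT) = 1·e^(−0) + 2·e^(−1.0827) + 4·e^(−1.1868) + 1·e^(−1.6879) + 1·e^(−4.0426) = 1.0000 + 0.67736 + 1.2208 + 0.18491 + 0.017552 = 3.1006.
P₃ = g₃ e^(−E₃/kT) / Z = 0.18491/3.1006 = 0.0596.

0.0596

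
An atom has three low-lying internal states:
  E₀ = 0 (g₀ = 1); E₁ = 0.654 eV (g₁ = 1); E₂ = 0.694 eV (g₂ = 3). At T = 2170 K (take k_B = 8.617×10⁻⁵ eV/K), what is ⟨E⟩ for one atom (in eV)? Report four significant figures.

k_BT = 8.617×10⁻⁵ × 2170 K = 0.186989 eV.
Eᵢ/kT = 0, 3.49753, 3.71145.
Z = Σ gᵢe^(−Eᵢ/kT) = 1·e^(−0) + 1·e^(−3.49753) + 3·e^(−3.71145) = 1.00000 + 0.0302721 + 0.0733262 = 1.10360.
⟨E⟩ = Σ Eᵢ gᵢe^(−Eᵢ/kT) / Z = (0·1.00000 + 0.654·0.0302721 + 0.694·0.0733262) / 1.10360 = 0.06405 eV.

0.06405 eV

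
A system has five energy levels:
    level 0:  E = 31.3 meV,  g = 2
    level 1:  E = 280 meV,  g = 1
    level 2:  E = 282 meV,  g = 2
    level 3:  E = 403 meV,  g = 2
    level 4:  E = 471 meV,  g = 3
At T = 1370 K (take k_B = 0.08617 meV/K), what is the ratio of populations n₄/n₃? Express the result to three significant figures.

0.843

k_BT = 0.08617 × 1370 K = 118.05 meV.
n₄/n₃ = (g₄/g₃) exp[−(E₄−E₃)/kT] = (3/2) × exp(−(68 meV)/(118.05 meV)) = (3/2) × exp(-0.57603) = 0.843.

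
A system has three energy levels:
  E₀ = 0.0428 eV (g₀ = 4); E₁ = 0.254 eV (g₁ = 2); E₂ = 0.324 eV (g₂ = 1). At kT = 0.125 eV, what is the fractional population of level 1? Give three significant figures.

0.0825

Eᵢ/kT = 0.34240, 2.0320, 2.5920.
Z = Σ gᵢe^(−Eᵢ/kT) = 4·e^(−0.34240) + 2·e^(−2.0320) + 1·e^(−2.5920) = 2.8403 + 0.26215 + 0.074870 = 3.1773.
P₁ = g₁ e^(−E₁/kT) / Z = 0.26215/3.1773 = 0.0825.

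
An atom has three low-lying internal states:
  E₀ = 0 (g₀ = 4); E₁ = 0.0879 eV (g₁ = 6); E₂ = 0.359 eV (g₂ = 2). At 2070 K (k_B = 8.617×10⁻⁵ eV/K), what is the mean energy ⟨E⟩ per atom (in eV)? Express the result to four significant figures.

0.05271 eV

k_BT = 8.617×10⁻⁵ × 2070 K = 0.178372 eV.
Eᵢ/kT = 0, 0.492790, 2.01265.
Z = Σ gᵢe^(−Eᵢ/kT) = 4·e^(−0) + 6·e^(−0.492790) + 2·e^(−2.01265) = 4.00000 + 3.66552 + 0.267268 = 7.93279.
⟨E⟩ = Σ Eᵢ gᵢe^(−Eᵢ/kT) / Z = (0·4.00000 + 0.0879·3.66552 + 0.359·0.267268) / 7.93279 = 0.05271 eV.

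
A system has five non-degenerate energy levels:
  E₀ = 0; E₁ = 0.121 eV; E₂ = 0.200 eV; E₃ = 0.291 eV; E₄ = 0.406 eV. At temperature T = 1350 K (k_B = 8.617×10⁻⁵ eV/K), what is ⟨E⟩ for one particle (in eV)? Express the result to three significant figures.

k_BT = 8.617×10⁻⁵ × 1350 K = 0.11633 eV.
Eᵢ/kT = 0, 1.0401, 1.7192, 2.5015, 3.4901.
Z = Σ e^(−Eᵢ/kT) = e^(−0) + e^(−1.0401) + e^(−1.7192) + e^(−2.5015) + e^(−3.4901) = 1.0000 + 0.35342 + 0.17921 + 0.081962 + 0.030498 = 1.6451.
⟨E⟩ = Σ Eᵢ e^(−Eᵢ/kT) / Z = (0·1.0000 + 0.121·0.35342 + 0.200·0.17921 + 0.291·0.081962 + 0.406·0.030498) / 1.6451 = 0.0698 eV.

0.0698 eV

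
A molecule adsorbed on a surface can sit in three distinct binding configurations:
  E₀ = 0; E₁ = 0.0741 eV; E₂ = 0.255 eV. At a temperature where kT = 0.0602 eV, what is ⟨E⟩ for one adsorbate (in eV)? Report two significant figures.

Eᵢ/kT = 0, 1.231, 4.236.
Z = Σ e^(−Eᵢ/kT) = e^(−0) + e^(−1.231) + e^(−4.236) = 1.000 + 0.2920 + 0.01447 = 1.306.
⟨E⟩ = Σ Eᵢ e^(−Eᵢ/kT) / Z = (0·1.000 + 0.0741·0.2920 + 0.255·0.01447) / 1.306 = 0.019 eV.

0.019 eV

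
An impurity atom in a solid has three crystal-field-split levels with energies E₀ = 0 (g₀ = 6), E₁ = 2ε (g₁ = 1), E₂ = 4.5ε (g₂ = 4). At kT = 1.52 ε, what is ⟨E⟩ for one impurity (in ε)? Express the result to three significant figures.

0.227 ε

Eᵢ/kT = 0, 1.3158, 2.9605.
Z = Σ gᵢe^(−Eᵢ/kT) = 6·e^(−0) + 1·e^(−1.3158) + 4·e^(−2.9605) = 6.0000 + 0.26826 + 0.20717 = 6.4754.
⟨E⟩ = Σ Eᵢ gᵢe^(−Eᵢ/kT) / Z = (0·6.0000 + 2·0.26826 + 4.5·0.20717) / 6.4754 = 0.227 ε.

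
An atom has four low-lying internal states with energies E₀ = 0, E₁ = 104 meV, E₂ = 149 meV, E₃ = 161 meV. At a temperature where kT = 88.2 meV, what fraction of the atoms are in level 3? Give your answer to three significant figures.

Eᵢ/kT = 0, 1.1791, 1.6893, 1.8254.
Z = Σ e^(−Eᵢ/kT) = e^(−0) + e^(−1.1791) + e^(−1.6893) + e^(−1.8254) = 1.0000 + 0.30756 + 0.18465 + 0.16115 = 1.6534.
P₃ = e^(−E₃/kT) / Z = 0.16115/1.6534 = 0.0975.

0.0975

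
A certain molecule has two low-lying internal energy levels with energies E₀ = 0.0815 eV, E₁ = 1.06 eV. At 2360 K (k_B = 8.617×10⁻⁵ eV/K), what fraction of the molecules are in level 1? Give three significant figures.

0.00807

k_BT = 8.617×10⁻⁵ × 2360 K = 0.20336 eV.
Eᵢ/kT = 0.40077, 5.2124.
Z = Σ e^(−Eᵢ/kT) = e^(−0.40077) + e^(−5.2124) = 0.66980 + 0.0054486 = 0.67525.
P₁ = e^(−E₁/kT) / Z = 0.0054486/0.67525 = 0.00807.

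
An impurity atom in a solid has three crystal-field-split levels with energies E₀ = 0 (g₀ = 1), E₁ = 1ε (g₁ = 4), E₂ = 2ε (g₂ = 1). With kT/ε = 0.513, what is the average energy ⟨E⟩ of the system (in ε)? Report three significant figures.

0.384 ε

Eᵢ/kT = 0, 1.9493, 3.8986.
Z = Σ gᵢe^(−Eᵢ/kT) = 1·e^(−0) + 4·e^(−1.9493) + 1·e^(−3.8986) = 1.0000 + 0.56949 + 0.020270 = 1.5898.
⟨E⟩ = Σ Eᵢ gᵢe^(−Eᵢ/kT) / Z = (0·1.0000 + 1·0.56949 + 2·0.020270) / 1.5898 = 0.384 ε.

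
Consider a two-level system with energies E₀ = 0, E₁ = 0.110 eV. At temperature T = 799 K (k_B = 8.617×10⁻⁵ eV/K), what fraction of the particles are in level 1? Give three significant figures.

k_BT = 8.617×10⁻⁵ × 799 K = 0.068850 eV.
Eᵢ/kT = 0, 1.5977.
Z = Σ e^(−Eᵢ/kT) = e^(−0) + e^(−1.5977) = 1.0000 + 0.20236 = 1.2024.
P₁ = e^(−E₁/kT) / Z = 0.20236/1.2024 = 0.168.

0.168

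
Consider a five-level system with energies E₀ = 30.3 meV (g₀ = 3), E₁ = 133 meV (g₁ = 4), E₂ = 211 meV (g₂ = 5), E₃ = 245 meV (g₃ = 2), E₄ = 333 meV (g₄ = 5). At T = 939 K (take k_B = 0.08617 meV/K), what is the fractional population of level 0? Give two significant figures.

k_BT = 0.08617 × 939 K = 80.91 meV.
Eᵢ/kT = 0.3745, 1.644, 2.608, 3.028, 4.116.
Z = Σ gᵢe^(−Eᵢ/kT) = 3·e^(−0.3745) + 4·e^(−1.644) + 5·e^(−2.608) + 2·e^(−3.028) + 5·e^(−4.116) = 2.063 + 0.7728 + 0.3684 + 0.09682 + 0.08155 = 3.383.
P₀ = g₀ e^(−E₀/kT) / Z = 2.063/3.383 = 0.61.

0.61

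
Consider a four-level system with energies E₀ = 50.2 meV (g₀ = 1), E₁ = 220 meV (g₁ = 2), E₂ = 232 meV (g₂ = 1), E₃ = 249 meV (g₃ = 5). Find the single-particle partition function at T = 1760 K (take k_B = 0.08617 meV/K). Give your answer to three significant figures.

Z = 2.37

k_BT = 0.08617 × 1760 K = 151.66 meV.
Eᵢ/kT = 0.33100, 1.4506, 1.5297, 1.6418.
Z = Σ gᵢe^(−Eᵢ/kT) = 1·e^(−0.33100) + 2·e^(−1.4506) + 1·e^(−1.5297) + 5·e^(−1.6418) = 0.71821 + 0.46886 + 0.21660 + 0.96816 = 2.3718.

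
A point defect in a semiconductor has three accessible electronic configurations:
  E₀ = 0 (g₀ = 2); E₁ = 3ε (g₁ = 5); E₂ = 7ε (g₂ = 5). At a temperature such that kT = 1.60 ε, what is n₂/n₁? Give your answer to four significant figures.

n₂/n₁ = (g₂/g₁) exp[−(E₂−E₁)/kT] = (5/5) × exp(−(4ε)/(1.60ε)) = (5/5) × exp(-2.50000) = 0.08208.

0.08208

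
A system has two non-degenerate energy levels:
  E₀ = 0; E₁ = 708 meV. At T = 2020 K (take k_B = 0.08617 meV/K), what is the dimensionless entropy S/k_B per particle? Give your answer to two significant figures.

0.085

k_BT = 0.08617 × 2020 K = 174.1 meV.
Eᵢ/kT = 0, 4.067.
Z = Σ e^(−Eᵢ/kT) = e^(−0) + e^(−4.067) = 1.000 + 0.01713 = 1.017.
⟨E⟩ = Σ EᵢPᵢ = 11.93 meV.
S/k_B = ln Z + ⟨E⟩/kT = ln(1.017) + 11.93/174.1 = 0.01686 + 0.06852 = 0.085.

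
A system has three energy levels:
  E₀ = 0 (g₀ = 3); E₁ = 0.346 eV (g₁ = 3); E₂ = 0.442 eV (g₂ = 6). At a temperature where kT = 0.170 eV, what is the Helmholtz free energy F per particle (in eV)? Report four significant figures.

-0.2286 eV

Eᵢ/kT = 0, 2.03529, 2.60000.
Z = Σ gᵢe^(−Eᵢ/kT) = 3·e^(−0) + 3·e^(−2.03529) + 6·e^(−2.60000) = 3.00000 + 0.391928 + 0.445641 = 3.83757.
F = −kT ln Z = −0.170 × ln(3.83757) = −0.170 × 1.34484 = -0.2286 eV.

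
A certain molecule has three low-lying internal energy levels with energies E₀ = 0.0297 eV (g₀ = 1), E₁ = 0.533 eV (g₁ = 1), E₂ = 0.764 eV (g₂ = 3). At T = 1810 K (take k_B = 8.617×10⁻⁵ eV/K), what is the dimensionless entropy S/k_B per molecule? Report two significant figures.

k_BT = 8.617×10⁻⁵ × 1810 K = 0.1560 eV.
Eᵢ/kT = 0.1904, 3.417, 4.897.
Z = Σ gᵢe^(−Eᵢ/kT) = 1·e^(−0.1904) + 1·e^(−3.417) + 3·e^(−4.897) = 0.8266 + 0.03281 + 0.02241 = 0.8818.
⟨E⟩ = Σ EᵢPᵢ = 0.06709 eV.
S/k_B = ln Z + ⟨E⟩/kT = ln(0.8818) + 0.06709/0.1560 = -0.1258 + 0.4301 = 0.30.

0.30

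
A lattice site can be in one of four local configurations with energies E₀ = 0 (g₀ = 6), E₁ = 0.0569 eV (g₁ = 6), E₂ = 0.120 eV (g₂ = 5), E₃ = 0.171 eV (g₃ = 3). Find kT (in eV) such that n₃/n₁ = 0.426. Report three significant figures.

0.712 eV

n₃/n₁ = (g₃/g₁) exp[−(E₃−E₁)/kT] = 0.426.
⇒ (E₃−E₁)/kT = ln((3/6)/0.426) = ln(1.1737) = 0.16016.
kT = 0.1141 eV / 0.16016 = 0.712 eV.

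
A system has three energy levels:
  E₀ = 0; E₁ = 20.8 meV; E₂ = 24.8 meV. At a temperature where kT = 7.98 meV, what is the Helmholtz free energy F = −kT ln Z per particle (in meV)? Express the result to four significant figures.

Eᵢ/kT = 0, 2.60652, 3.10777.
Z = Σ e^(−Eᵢ/kT) = e^(−0) + e^(−2.60652) + e^(−3.10777) = 1.00000 + 0.0737909 + 0.0447005 = 1.11849.
F = −kT ln Z = −7.98 × ln(1.11849) = −7.98 × 0.111980 = -0.8936 meV.

-0.8936 meV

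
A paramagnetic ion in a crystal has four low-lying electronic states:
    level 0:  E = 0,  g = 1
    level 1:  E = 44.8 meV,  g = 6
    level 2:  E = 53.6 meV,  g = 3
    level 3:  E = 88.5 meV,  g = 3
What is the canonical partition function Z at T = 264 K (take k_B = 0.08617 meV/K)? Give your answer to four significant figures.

Z = 2.183

k_BT = 0.08617 × 264 K = 22.7489 meV.
Eᵢ/kT = 0, 1.96933, 2.35616, 3.89030.
Z = Σ gᵢe^(−Eᵢ/kT) = 1·e^(−0) + 6·e^(−1.96933) + 3·e^(−2.35616) + 3·e^(−3.89030) = 1.00000 + 0.837302 + 0.284350 + 0.0613176 = 2.18297.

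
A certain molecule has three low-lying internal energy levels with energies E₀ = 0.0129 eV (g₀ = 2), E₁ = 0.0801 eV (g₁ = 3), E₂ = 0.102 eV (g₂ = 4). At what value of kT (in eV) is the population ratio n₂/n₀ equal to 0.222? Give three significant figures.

0.0405 eV

n₂/n₀ = (g₂/g₀) exp[−(E₂−E₀)/kT] = 0.222.
⇒ (E₂−E₀)/kT = ln((4/2)/0.222) = ln(9.0090) = 2.1982.
kT = 0.0891 eV / 2.1982 = 0.0405 eV.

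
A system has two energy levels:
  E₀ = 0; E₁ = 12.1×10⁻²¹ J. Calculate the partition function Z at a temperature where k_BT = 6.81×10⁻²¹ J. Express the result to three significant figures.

Eᵢ/kT = 0, 1.7768.
Z = Σ e^(−Eᵢ/kT) = e^(−0) + e^(−1.7768) = 1.0000 + 0.16918 = 1.1692.

Z = 1.17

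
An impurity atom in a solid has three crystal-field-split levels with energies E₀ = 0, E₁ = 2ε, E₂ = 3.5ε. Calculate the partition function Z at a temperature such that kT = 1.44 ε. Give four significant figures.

Z = 1.337

Eᵢ/kT = 0, 1.38889, 2.43056.
Z = Σ e^(−Eᵢ/kT) = e^(−0) + e^(−1.38889) + e^(−2.43056) = 1.00000 + 0.249352 + 0.0879875 = 1.33734.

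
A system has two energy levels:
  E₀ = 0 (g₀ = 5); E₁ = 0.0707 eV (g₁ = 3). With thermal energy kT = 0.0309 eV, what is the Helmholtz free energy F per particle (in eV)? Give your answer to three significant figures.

Eᵢ/kT = 0, 2.2880.
Z = Σ gᵢe^(−Eᵢ/kT) = 5·e^(−0) + 3·e^(−2.2880) = 5.0000 + 0.30441 = 5.3044.
F = −kT ln Z = −0.0309 × ln(5.3044) = −0.0309 × 1.6685 = -0.0516 eV.

-0.0516 eV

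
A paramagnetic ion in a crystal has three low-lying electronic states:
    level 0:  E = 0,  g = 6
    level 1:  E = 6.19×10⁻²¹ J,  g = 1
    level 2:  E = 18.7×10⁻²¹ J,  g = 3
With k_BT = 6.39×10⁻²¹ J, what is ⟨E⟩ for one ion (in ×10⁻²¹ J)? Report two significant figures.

Eᵢ/kT = 0, 0.9687, 2.926.
Z = Σ gᵢe^(−Eᵢ/kT) = 6·e^(−0) + 1·e^(−0.9687) + 3·e^(−2.926) = 6.000 + 0.3796 + 0.1608 = 6.540.
⟨E⟩ = Σ Eᵢ gᵢe^(−Eᵢ/kT) / Z = (0·6.000 + 6.19·0.3796 + 18.7·0.1608) / 6.540 = 0.82 ×10⁻²¹ J.

0.82 ×10⁻²¹ J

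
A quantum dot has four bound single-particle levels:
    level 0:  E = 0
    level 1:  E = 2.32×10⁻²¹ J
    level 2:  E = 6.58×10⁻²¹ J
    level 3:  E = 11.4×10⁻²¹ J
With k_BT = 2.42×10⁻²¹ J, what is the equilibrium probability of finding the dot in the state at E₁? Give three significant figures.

0.263

Eᵢ/kT = 0, 0.95868, 2.7190, 4.7107.
Z = Σ e^(−Eᵢ/kT) = e^(−0) + e^(−0.95868) + e^(−2.7190) + e^(−4.7107) = 1.0000 + 0.38340 + 0.065941 + 0.0089985 = 1.4583.
P₁ = e^(−E₁/kT) / Z = 0.38340/1.4583 = 0.263.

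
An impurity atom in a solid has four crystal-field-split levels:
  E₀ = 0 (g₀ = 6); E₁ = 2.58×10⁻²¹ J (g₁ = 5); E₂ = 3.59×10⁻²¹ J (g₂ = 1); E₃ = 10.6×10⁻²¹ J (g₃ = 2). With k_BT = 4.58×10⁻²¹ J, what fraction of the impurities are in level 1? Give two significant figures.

Eᵢ/kT = 0, 0.5633, 0.7838, 2.314.
Z = Σ gᵢe^(−Eᵢ/kT) = 6·e^(−0) + 5·e^(−0.5633) + 1·e^(−0.7838) + 2·e^(−2.314) = 6.000 + 2.847 + 0.4567 + 0.1977 = 9.501.
P₁ = g₁ e^(−E₁/kT) / Z = 2.847/9.501 = 0.30.

0.30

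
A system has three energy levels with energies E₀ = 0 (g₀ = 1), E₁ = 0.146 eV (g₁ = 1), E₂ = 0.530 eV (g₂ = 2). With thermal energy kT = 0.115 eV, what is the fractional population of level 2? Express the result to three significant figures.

Eᵢ/kT = 0, 1.2696, 4.6087.
Z = Σ gᵢe^(−Eᵢ/kT) = 1·e^(−0) + 1·e^(−1.2696) + 2·e^(−4.6087) = 1.0000 + 0.28094 + 0.019930 = 1.3009.
P₂ = g₂ e^(−E₂/kT) / Z = 0.019930/1.3009 = 0.0153.

0.0153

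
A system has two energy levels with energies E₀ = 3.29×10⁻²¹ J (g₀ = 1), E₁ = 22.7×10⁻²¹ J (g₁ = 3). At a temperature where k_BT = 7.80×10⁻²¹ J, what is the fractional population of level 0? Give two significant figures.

Eᵢ/kT = 0.4218, 2.910.
Z = Σ gᵢe^(−Eᵢ/kT) = 1·e^(−0.4218) + 3·e^(−2.910) = 0.6559 + 0.1634 = 0.8193.
P₀ = g₀ e^(−E₀/kT) / Z = 0.6559/0.8193 = 0.80.

0.80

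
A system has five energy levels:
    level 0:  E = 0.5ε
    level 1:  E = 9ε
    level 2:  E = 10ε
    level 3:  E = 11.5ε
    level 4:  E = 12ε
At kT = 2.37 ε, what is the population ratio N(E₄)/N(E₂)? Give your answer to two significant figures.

0.43

n₄/n₂ = exp[−(E₄−E₂)/kT] = exp(−(2ε)/(2.37ε)) = exp(-0.8439) = 0.43.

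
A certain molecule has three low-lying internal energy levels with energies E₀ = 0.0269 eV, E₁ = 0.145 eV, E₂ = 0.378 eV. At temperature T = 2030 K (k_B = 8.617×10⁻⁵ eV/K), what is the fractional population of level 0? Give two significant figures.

0.61

k_BT = 8.617×10⁻⁵ × 2030 K = 0.1749 eV.
Eᵢ/kT = 0.1538, 0.8290, 2.161.
Z = Σ e^(−Eᵢ/kT) = e^(−0.1538) + e^(−0.8290) + e^(−2.161) = 0.8574 + 0.4365 + 0.1152 = 1.409.
P₀ = e^(−E₀/kT) / Z = 0.8574/1.409 = 0.61.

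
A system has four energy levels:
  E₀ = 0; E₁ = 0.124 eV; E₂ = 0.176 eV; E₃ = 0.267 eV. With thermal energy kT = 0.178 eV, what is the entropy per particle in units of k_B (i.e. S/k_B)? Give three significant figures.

Eᵢ/kT = 0, 0.69663, 0.98876, 1.5000.
Z = Σ e^(−Eᵢ/kT) = e^(−0) + e^(−0.69663) + e^(−0.98876) + e^(−1.5000) = 1.0000 + 0.49826 + 0.37204 + 0.22313 = 2.0934.
⟨E⟩ = Σ EᵢPᵢ = 0.089251 eV.
S/k_B = ln Z + ⟨E⟩/kT = ln(2.0934) + 0.089251/0.178 = 0.73879 + 0.50141 = 1.24.

1.24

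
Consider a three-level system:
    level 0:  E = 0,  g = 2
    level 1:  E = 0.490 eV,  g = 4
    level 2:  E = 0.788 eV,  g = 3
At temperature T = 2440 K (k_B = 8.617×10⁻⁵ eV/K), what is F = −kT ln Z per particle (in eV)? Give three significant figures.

k_BT = 8.617×10⁻⁵ × 2440 K = 0.21025 eV.
Eᵢ/kT = 0, 2.3306, 3.7479.
Z = Σ gᵢe^(−Eᵢ/kT) = 2·e^(−0) + 4·e^(−2.3306) + 3·e^(−3.7479) = 2.0000 + 0.38895 + 0.070702 = 2.4597.
F = −kT ln Z = −0.21025 × ln(2.4597) = −0.21025 × 0.90004 = -0.189 eV.

-0.189 eV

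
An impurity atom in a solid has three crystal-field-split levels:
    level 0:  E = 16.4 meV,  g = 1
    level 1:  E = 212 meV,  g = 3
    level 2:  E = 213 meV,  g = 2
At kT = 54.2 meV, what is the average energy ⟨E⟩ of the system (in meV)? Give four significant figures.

Eᵢ/kT = 0.302583, 3.91144, 3.92989.
Z = Σ gᵢe^(−Eᵢ/kT) = 1·e^(−0.302583) + 3·e^(−3.91144) + 2·e^(−3.92989) = 0.738907 + 0.0600350 + 0.0392917 = 0.838234.
⟨E⟩ = Σ Eᵢ gᵢe^(−Eᵢ/kT) / Z = (16.4·0.738907 + 212·0.0600350 + 213·0.0392917) / 0.838234 = 39.62 meV.

39.62 meV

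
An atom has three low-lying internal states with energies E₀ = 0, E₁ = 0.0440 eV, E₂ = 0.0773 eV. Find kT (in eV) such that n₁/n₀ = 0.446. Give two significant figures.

n₁/n₀ = exp[−(E₁−E₀)/kT] = 0.446.
⇒ (E₁−E₀)/kT = ln(1/0.446) = ln(2.242) = 0.8074.
kT = 0.0440 eV / 0.8074 = 0.054 eV.

0.054 eV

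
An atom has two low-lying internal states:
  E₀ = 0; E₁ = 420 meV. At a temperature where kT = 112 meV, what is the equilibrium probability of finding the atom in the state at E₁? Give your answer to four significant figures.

Eᵢ/kT = 0, 3.75000.
Z = Σ e^(−Eᵢ/kT) = e^(−0) + e^(−3.75000) = 1.00000 + 0.0235177 = 1.02352.
P₁ = e^(−E₁/kT) / Z = 0.0235177/1.02352 = 0.02298.

0.02298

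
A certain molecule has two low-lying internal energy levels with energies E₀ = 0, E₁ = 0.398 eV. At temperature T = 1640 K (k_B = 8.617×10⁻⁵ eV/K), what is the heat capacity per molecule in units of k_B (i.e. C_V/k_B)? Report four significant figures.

0.4225

k_BT = 8.617×10⁻⁵ × 1640 K = 0.141319 eV.
Eᵢ/kT = 0, 2.81632.
Z = Σ e^(−Eᵢ/kT) = e^(−0) + e^(−2.81632) = 1.00000 + 0.0598257 = 1.05983.
⟨E⟩ = 0.0224665 eV, ⟨E²⟩ = 0.00894165 eV².
C_V/k_B = (⟨E²⟩ − ⟨E⟩²)/(kT)² = (0.00894165 − 0.000504744)/0.0199711 = 0.4225.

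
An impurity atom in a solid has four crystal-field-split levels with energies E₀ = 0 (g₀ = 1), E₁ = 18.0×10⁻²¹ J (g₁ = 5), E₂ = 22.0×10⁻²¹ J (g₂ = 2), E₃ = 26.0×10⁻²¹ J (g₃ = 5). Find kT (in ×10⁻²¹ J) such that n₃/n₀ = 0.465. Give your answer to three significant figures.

10.9 ×10⁻²¹ J

n₃/n₀ = (g₃/g₀) exp[−(E₃−E₀)/kT] = 0.465.
⇒ (E₃−E₀)/kT = ln((5/1)/0.465) = ln(10.753) = 2.3752.
kT = 26.0 ×10⁻²¹ J / 2.3752 = 10.9 ×10⁻²¹ J.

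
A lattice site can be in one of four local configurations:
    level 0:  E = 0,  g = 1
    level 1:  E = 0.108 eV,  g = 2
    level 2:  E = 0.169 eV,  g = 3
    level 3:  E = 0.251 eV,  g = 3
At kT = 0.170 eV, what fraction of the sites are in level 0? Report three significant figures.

Eᵢ/kT = 0, 0.63529, 0.99412, 1.4765.
Z = Σ gᵢe^(−Eᵢ/kT) = 1·e^(−0) + 2·e^(−0.63529) + 3·e^(−0.99412) + 3·e^(−1.4765) = 1.0000 + 1.0596 + 1.1101 + 0.68531 = 3.8550.
P₀ = g₀ e^(−E₀/kT) / Z = 1.0000/3.8550 = 0.259.

0.259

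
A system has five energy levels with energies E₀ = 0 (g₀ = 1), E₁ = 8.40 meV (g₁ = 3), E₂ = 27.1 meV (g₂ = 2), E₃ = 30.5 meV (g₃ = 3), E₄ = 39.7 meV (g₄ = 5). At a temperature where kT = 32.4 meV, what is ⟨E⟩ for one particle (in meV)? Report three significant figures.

20.1 meV

Eᵢ/kT = 0, 0.25926, 0.83642, 0.94136, 1.2253.
Z = Σ gᵢe^(−Eᵢ/kT) = 1·e^(−0) + 3·e^(−0.25926) + 2·e^(−0.83642) + 3·e^(−0.94136) + 5·e^(−1.2253) = 1.0000 + 2.3149 + 0.86652 + 1.1703 + 1.4683 = 6.8200.
⟨E⟩ = Σ Eᵢ gᵢe^(−Eᵢ/kT) / Z = (0·1.0000 + 8.40·2.3149 + 27.1·0.86652 + 30.5·1.1703 + 39.7·1.4683) / 6.8200 = 20.1 meV.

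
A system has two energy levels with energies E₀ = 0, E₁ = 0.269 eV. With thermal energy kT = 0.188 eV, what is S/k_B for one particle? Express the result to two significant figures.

0.49

Eᵢ/kT = 0, 1.431.
Z = Σ e^(−Eᵢ/kT) = e^(−0) + e^(−1.431) = 1.000 + 0.2391 = 1.239.
⟨E⟩ = Σ EᵢPᵢ = 0.05191 eV.
S/k_B = ln Z + ⟨E⟩/kT = ln(1.239) + 0.05191/0.188 = 0.2143 + 0.2761 = 0.49.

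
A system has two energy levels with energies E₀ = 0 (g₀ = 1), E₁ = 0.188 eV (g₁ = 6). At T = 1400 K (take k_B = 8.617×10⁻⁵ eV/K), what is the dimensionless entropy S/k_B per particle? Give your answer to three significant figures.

1.69

k_BT = 8.617×10⁻⁵ × 1400 K = 0.12064 eV.
Eᵢ/kT = 0, 1.5584.
Z = Σ gᵢe^(−Eᵢ/kT) = 1·e^(−0) + 6·e^(−1.5584) = 1.0000 + 1.2628 = 2.2628.
⟨E⟩ = Σ EᵢPᵢ = 0.10492 eV.
S/k_B = ln Z + ⟨E⟩/kT = ln(2.2628) + 0.10492/0.12064 = 0.81660 + 0.86969 = 1.69.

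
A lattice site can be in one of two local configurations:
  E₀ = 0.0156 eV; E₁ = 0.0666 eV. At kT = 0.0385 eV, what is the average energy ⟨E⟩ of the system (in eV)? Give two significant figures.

Eᵢ/kT = 0.4052, 1.730.
Z = Σ e^(−Eᵢ/kT) = e^(−0.4052) + e^(−1.730) = 0.6668 + 0.1773 = 0.8441.
⟨E⟩ = Σ Eᵢ e^(−Eᵢ/kT) / Z = (0.0156·0.6668 + 0.0666·0.1773) / 0.8441 = 0.026 eV.

0.026 eV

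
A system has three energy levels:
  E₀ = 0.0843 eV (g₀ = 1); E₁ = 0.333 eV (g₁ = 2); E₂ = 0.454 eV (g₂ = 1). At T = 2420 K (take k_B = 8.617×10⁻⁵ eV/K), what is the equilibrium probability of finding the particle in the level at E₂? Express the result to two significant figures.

k_BT = 8.617×10⁻⁵ × 2420 K = 0.2085 eV.
Eᵢ/kT = 0.4043, 1.597, 2.177.
Z = Σ gᵢe^(−Eᵢ/kT) = 1·e^(−0.4043) + 2·e^(−1.597) + 1·e^(−2.177) = 0.6674 + 0.4050 + 0.1134 = 1.186.
P₂ = g₂ e^(−E₂/kT) / Z = 0.1134/1.186 = 0.096.

0.096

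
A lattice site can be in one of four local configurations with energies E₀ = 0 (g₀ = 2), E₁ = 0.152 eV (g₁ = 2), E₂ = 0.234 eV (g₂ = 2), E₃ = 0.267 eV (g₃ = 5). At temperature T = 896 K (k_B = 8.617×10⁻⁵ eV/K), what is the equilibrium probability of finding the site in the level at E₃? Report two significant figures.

0.062

k_BT = 8.617×10⁻⁵ × 896 K = 0.07721 eV.
Eᵢ/kT = 0, 1.969, 3.031, 3.458.
Z = Σ gᵢe^(−Eᵢ/kT) = 2·e^(−0) + 2·e^(−1.969) + 2·e^(−3.031) + 5·e^(−3.458) = 2.000 + 0.2792 + 0.09653 + 0.1575 = 2.533.
P₃ = g₃ e^(−E₃/kT) / Z = 0.1575/2.533 = 0.062.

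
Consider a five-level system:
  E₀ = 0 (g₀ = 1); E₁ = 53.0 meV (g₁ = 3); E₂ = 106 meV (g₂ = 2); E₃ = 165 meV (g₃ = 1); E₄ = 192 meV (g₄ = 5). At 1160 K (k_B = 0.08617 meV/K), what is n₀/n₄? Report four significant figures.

k_BT = 0.08617 × 1160 K = 99.9572 meV.
n₀/n₄ = (g₀/g₄) exp[−(E₀−E₄)/kT] = (1/5) × exp(−(-192 meV)/(99.9572 meV)) = (1/5) × exp(1.92082) = 1.365.

1.365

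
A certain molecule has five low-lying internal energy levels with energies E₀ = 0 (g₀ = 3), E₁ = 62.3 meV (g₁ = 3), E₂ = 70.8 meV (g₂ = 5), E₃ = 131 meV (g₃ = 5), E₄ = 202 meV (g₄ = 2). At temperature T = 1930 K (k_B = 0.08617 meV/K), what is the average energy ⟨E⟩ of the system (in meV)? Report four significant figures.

69.45 meV

k_BT = 0.08617 × 1930 K = 166.308 meV.
Eᵢ/kT = 0, 0.374606, 0.425716, 0.787695, 1.21461.
Z = Σ gᵢe^(−Eᵢ/kT) = 3·e^(−0) + 3·e^(−0.374606) + 5·e^(−0.425716) + 5·e^(−0.787695) + 2·e^(−1.21461) = 3.00000 + 2.06268 + 3.26651 + 2.27446 + 0.593652 = 11.1973.
⟨E⟩ = Σ Eᵢ gᵢe^(−Eᵢ/kT) / Z = (0·3.00000 + 62.3·2.06268 + 70.8·3.26651 + 131·2.27446 + 202·0.593652) / 11.1973 = 69.45 meV.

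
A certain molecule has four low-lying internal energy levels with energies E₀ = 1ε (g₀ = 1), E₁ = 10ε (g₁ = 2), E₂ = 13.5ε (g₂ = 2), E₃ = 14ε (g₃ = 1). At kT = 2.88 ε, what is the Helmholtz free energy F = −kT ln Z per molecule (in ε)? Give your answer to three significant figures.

Eᵢ/kT = 0.34722, 3.4722, 4.6875, 4.8611.
Z = Σ gᵢe^(−Eᵢ/kT) = 1·e^(−0.34722) + 2·e^(−3.4722) + 2·e^(−4.6875) + 1·e^(−4.8611) = 0.70665 + 0.062097 + 0.018419 + 0.0077420 = 0.79491.
F = −kT ln Z = −2.88 × ln(0.79491) = −2.88 × -0.22953 = 0.661 ε.

0.661 ε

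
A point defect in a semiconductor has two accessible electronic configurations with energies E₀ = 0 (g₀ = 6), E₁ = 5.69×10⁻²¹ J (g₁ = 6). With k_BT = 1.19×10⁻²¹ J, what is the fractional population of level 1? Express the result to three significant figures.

Eᵢ/kT = 0, 4.7815.
Z = Σ gᵢe^(−Eᵢ/kT) = 6·e^(−0) + 6·e^(−4.7815) = 6.0000 + 0.050300 = 6.0503.
P₁ = g₁ e^(−E₁/kT) / Z = 0.050300/6.0503 = 0.00831.

0.00831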